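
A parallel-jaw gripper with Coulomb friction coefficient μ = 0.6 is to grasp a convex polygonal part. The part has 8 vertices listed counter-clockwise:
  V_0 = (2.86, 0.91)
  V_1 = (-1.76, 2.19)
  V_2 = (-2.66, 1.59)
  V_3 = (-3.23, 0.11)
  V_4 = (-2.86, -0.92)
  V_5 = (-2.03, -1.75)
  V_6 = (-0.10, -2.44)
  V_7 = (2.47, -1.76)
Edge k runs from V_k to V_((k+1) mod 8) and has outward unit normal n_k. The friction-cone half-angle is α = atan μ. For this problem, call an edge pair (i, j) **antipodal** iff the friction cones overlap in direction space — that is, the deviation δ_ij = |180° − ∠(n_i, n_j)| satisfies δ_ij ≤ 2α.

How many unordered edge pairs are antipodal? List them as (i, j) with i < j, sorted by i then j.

α = atan 0.6 = 30.96°;  2α = 61.93°
n_0 = (+0.2670, +0.9637)
n_1 = (-0.5547, +0.8321)
n_2 = (-0.9332, +0.3594)
n_3 = (-0.9411, -0.3381)
n_4 = (-0.7071, -0.7071)
n_5 = (-0.3366, -0.9416)
n_6 = (+0.2558, -0.9667)
n_7 = (+0.9895, -0.1445)
  (0,1): δ = 130.82°  ·
  (0,2): δ = 95.58°  ·
  (0,3): δ = 54.75°  ✓
  (0,4): δ = 29.51°  ✓
  (0,5): δ = 4.19°  ✓
  (0,6): δ = 30.31°  ✓
  (0,7): δ = 97.18°  ·
  (1,2): δ = 144.75°  ·
  (1,3): δ = 103.93°  ·
  (1,4): δ = 78.69°  ·
  (1,5): δ = 53.36°  ✓
  (1,6): δ = 18.87°  ✓
  (1,7): δ = 48.00°  ✓
  (2,3): δ = 139.18°  ·
  (2,4): δ = 113.94°  ·
  (2,5): δ = 88.61°  ·
  (2,6): δ = 54.12°  ✓
  (2,7): δ = 12.75°  ✓
  (3,4): δ = 154.76°  ·
  (3,5): δ = 129.43°  ·
  (3,6): δ = 94.94°  ·
  (3,7): δ = 28.07°  ✓
  (4,5): δ = 154.67°  ·
  (4,6): δ = 120.18°  ·
  (4,7): δ = 53.31°  ✓
  (5,6): δ = 145.51°  ·
  (5,7): δ = 78.64°  ·
  (6,7): δ = 113.13°  ·
antipodal pairs: 11

count = 11; pairs: (0,3), (0,4), (0,5), (0,6), (1,5), (1,6), (1,7), (2,6), (2,7), (3,7), (4,7)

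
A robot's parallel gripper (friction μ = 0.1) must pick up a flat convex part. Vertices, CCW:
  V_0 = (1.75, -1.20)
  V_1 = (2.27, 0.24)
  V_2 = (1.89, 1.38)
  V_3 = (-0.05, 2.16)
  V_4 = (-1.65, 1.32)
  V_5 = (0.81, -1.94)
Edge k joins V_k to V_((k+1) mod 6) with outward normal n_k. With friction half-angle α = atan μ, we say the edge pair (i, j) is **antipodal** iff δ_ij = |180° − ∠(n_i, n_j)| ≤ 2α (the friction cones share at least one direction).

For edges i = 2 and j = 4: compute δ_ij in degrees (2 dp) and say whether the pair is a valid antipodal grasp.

δ = 31.06°, invalid

α = atan 0.1 = 5.71°;  2α = 11.42°
edge 2: e_2 = (-1.94, +0.78);  n_2 = (+0.3730, +0.9278)
edge 4: e_4 = (+2.46, -3.26);  n_4 = (-0.7982, -0.6023)
∠(n_2, n_4) = 148.94°
δ = |180° − 148.94°| = 31.06°
31.06° > 2α = 11.42°  →  invalid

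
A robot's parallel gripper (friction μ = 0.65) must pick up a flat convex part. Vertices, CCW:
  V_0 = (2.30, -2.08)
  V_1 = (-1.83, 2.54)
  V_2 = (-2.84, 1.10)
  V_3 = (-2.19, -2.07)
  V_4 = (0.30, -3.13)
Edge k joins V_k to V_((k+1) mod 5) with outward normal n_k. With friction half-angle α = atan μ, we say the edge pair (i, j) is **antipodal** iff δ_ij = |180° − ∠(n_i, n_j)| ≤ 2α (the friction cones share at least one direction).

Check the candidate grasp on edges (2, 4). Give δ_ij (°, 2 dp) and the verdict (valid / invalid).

α = atan 0.65 = 33.02°;  2α = 66.05°
edge 2: e_2 = (+0.65, -3.17);  n_2 = (-0.9796, -0.2009)
edge 4: e_4 = (+2.00, +1.05);  n_4 = (+0.4648, -0.8854)
∠(n_2, n_4) = 106.11°
δ = |180° − 106.11°| = 73.89°
73.89° > 2α = 66.05°  →  invalid

δ = 73.89°, invalid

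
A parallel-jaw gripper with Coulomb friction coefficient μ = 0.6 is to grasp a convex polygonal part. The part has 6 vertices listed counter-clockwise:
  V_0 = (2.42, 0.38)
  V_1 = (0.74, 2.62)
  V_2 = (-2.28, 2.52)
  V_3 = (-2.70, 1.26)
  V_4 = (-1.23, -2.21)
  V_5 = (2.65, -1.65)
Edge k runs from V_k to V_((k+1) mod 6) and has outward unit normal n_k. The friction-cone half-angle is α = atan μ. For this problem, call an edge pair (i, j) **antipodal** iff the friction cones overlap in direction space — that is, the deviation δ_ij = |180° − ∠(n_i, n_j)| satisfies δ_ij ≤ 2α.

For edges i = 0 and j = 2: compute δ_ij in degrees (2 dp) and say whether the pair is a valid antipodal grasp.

δ = 55.30°, valid

α = atan 0.6 = 30.96°;  2α = 61.93°
edge 0: e_0 = (-1.68, +2.24);  n_0 = (+0.8000, +0.6000)
edge 2: e_2 = (-0.42, -1.26);  n_2 = (-0.9487, +0.3162)
∠(n_0, n_2) = 124.70°
δ = |180° − 124.70°| = 55.30°
55.30° ≤ 2α = 61.93°  →  valid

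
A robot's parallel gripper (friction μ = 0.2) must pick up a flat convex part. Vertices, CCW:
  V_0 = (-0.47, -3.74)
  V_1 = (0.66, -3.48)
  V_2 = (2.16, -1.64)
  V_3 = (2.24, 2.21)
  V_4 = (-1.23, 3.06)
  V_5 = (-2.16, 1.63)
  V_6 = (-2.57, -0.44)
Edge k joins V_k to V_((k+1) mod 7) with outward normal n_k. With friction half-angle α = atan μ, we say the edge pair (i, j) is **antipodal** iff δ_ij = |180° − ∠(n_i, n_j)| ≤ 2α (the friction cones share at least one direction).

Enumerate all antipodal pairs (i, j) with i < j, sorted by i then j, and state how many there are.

count = 2; pairs: (1,4), (2,5)

α = atan 0.2 = 11.31°;  2α = 22.62°
n_0 = (+0.2242, -0.9745)
n_1 = (+0.7751, -0.6319)
n_2 = (+0.9998, -0.0208)
n_3 = (+0.2379, +0.9713)
n_4 = (-0.8383, +0.5452)
n_5 = (-0.9809, +0.1943)
n_6 = (-0.8437, -0.5369)
  (0,1): δ = 142.15°  ·
  (0,2): δ = 104.15°  ·
  (0,3): δ = 26.72°  ·
  (0,4): δ = 44.00°  ·
  (0,5): δ = 65.84°  ·
  (0,6): δ = 109.51°  ·
  (1,2): δ = 142.00°  ·
  (1,3): δ = 64.58°  ·
  (1,4): δ = 6.15°  ✓
  (1,5): δ = 27.98°  ·
  (1,6): δ = 71.66°  ·
  (2,3): δ = 102.57°  ·
  (2,4): δ = 31.85°  ·
  (2,5): δ = 10.01°  ✓
  (2,6): δ = 33.66°  ·
  (3,4): δ = 109.27°  ·
  (3,5): δ = 87.44°  ·
  (3,6): δ = 43.76°  ·
  (4,5): δ = 158.17°  ·
  (4,6): δ = 114.49°  ·
  (5,6): δ = 136.33°  ·
antipodal pairs: 2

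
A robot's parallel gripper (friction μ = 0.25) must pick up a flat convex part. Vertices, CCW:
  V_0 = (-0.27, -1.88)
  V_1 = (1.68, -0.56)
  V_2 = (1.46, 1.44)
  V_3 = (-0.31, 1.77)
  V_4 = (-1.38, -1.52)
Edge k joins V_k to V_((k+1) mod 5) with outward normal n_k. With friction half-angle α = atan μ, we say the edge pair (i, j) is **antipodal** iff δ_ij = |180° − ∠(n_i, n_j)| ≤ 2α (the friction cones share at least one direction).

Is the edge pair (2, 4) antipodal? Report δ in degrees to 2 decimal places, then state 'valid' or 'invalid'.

α = atan 0.25 = 14.04°;  2α = 28.07°
edge 2: e_2 = (-1.77, +0.33);  n_2 = (+0.1833, +0.9831)
edge 4: e_4 = (+1.11, -0.36);  n_4 = (-0.3085, -0.9512)
∠(n_2, n_4) = 172.59°
δ = |180° − 172.59°| = 7.41°
7.41° ≤ 2α = 28.07°  →  valid

δ = 7.41°, valid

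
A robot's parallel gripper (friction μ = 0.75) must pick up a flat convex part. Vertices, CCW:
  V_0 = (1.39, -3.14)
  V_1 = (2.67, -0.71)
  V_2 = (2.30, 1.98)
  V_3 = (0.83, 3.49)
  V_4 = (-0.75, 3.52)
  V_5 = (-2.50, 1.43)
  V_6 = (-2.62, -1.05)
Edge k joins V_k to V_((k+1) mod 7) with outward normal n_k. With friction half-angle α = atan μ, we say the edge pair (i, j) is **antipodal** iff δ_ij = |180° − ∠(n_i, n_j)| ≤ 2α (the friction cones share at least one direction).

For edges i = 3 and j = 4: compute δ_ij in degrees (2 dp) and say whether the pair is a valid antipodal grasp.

α = atan 0.75 = 36.87°;  2α = 73.74°
edge 3: e_3 = (-1.58, +0.03);  n_3 = (+0.0190, +0.9998)
edge 4: e_4 = (-1.75, -2.09);  n_4 = (-0.7667, +0.6420)
∠(n_3, n_4) = 51.15°
δ = |180° − 51.15°| = 128.85°
128.85° > 2α = 73.74°  →  invalid

δ = 128.85°, invalid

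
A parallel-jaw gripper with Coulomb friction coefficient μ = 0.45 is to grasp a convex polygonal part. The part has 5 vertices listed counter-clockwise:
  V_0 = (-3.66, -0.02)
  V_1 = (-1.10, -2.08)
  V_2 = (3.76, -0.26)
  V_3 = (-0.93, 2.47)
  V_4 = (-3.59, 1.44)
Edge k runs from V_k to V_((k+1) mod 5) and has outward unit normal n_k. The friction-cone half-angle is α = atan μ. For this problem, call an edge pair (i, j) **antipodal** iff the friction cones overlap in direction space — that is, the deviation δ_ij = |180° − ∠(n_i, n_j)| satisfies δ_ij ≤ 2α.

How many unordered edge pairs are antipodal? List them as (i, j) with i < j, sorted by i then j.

α = atan 0.45 = 24.23°;  2α = 48.46°
n_0 = (-0.6269, -0.7791)
n_1 = (+0.3507, -0.9365)
n_2 = (+0.5031, +0.8642)
n_3 = (-0.3611, +0.9325)
n_4 = (-0.9989, +0.0479)
  (0,1): δ = 120.65°  ·
  (0,2): δ = 8.62°  ✓
  (0,3): δ = 59.99°  ·
  (0,4): δ = 126.08°  ·
  (1,2): δ = 50.73°  ·
  (1,3): δ = 0.64°  ✓
  (1,4): δ = 66.72°  ·
  (2,3): δ = 128.63°  ·
  (2,4): δ = 62.54°  ·
  (3,4): δ = 113.91°  ·
antipodal pairs: 2

count = 2; pairs: (0,2), (1,3)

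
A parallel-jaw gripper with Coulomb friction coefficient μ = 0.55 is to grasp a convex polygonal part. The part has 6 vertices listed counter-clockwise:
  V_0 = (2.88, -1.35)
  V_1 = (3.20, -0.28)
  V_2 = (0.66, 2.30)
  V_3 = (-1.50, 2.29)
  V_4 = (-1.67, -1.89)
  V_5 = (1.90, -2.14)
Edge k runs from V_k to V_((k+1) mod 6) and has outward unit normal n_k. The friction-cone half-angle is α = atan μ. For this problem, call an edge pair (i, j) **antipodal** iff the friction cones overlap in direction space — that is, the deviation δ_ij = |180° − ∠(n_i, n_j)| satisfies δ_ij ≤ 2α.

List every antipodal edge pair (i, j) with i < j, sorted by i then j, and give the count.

count = 6; pairs: (0,3), (1,3), (1,4), (2,4), (2,5), (3,5)

α = atan 0.55 = 28.81°;  2α = 57.62°
n_0 = (+0.9581, -0.2865)
n_1 = (+0.7126, +0.7016)
n_2 = (-0.0046, +1.0000)
n_3 = (-0.9992, +0.0406)
n_4 = (-0.0699, -0.9976)
n_5 = (+0.6276, -0.7785)
  (0,1): δ = 118.80°  ·
  (0,2): δ = 73.08°  ·
  (0,3): δ = 14.32°  ✓
  (0,4): δ = 102.64°  ·
  (0,5): δ = 145.52°  ·
  (1,2): δ = 134.29°  ·
  (1,3): δ = 46.88°  ✓
  (1,4): δ = 41.44°  ✓
  (1,5): δ = 84.32°  ·
  (2,3): δ = 92.59°  ·
  (2,4): δ = 4.27°  ✓
  (2,5): δ = 38.61°  ✓
  (3,4): δ = 91.68°  ·
  (3,5): δ = 48.80°  ✓
  (4,5): δ = 137.12°  ·
antipodal pairs: 6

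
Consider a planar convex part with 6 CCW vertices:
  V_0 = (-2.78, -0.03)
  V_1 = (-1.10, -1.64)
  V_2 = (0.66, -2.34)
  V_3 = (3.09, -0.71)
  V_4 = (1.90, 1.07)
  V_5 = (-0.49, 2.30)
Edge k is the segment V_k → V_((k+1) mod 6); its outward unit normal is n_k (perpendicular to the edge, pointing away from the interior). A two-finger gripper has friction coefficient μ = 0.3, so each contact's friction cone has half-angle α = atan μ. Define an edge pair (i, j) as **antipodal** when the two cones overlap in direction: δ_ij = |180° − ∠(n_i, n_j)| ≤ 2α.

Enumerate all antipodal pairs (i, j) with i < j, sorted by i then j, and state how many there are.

count = 4; pairs: (0,3), (0,4), (1,4), (2,5)

α = atan 0.3 = 16.70°;  2α = 33.40°
n_0 = (-0.6919, -0.7220)
n_1 = (-0.3696, -0.9292)
n_2 = (+0.5571, -0.8305)
n_3 = (+0.8313, +0.5558)
n_4 = (+0.4576, +0.8892)
n_5 = (-0.7132, +0.7010)
  (0,1): δ = 157.91°  ·
  (0,2): δ = 102.37°  ·
  (0,3): δ = 12.45°  ✓
  (0,4): δ = 16.55°  ✓
  (0,5): δ = 89.28°  ·
  (1,2): δ = 124.46°  ·
  (1,3): δ = 34.55°  ·
  (1,4): δ = 5.54°  ✓
  (1,5): δ = 67.19°  ·
  (2,3): δ = 90.09°  ·
  (2,4): δ = 61.09°  ·
  (2,5): δ = 11.64°  ✓
  (3,4): δ = 151.00°  ·
  (3,5): δ = 78.27°  ·
  (4,5): δ = 107.27°  ·
antipodal pairs: 4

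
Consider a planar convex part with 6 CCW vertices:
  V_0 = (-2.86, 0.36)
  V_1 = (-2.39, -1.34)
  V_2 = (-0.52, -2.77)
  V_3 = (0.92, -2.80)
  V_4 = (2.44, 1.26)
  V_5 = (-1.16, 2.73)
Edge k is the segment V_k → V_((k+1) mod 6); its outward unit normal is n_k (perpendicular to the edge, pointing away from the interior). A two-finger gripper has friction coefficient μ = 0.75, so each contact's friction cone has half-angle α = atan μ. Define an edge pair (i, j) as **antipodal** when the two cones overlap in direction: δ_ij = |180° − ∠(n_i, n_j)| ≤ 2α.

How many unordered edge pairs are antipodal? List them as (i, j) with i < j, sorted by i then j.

count = 7; pairs: (0,3), (0,4), (1,3), (1,4), (2,4), (2,5), (3,5)

α = atan 0.75 = 36.87°;  2α = 73.74°
n_0 = (-0.9638, -0.2665)
n_1 = (-0.6075, -0.7944)
n_2 = (-0.0208, -0.9998)
n_3 = (+0.9365, -0.3506)
n_4 = (+0.3780, +0.9258)
n_5 = (-0.8126, +0.5829)
  (0,1): δ = 142.86°  ·
  (0,2): δ = 106.65°  ·
  (0,3): δ = 35.98°  ✓
  (0,4): δ = 52.33°  ✓
  (0,5): δ = 128.89°  ·
  (1,2): δ = 143.79°  ·
  (1,3): δ = 73.12°  ✓
  (1,4): δ = 15.19°  ✓
  (1,5): δ = 91.75°  ·
  (2,3): δ = 109.33°  ·
  (2,4): δ = 21.02°  ✓
  (2,5): δ = 55.54°  ✓
  (3,4): δ = 91.69°  ·
  (3,5): δ = 15.13°  ✓
  (4,5): δ = 103.44°  ·
antipodal pairs: 7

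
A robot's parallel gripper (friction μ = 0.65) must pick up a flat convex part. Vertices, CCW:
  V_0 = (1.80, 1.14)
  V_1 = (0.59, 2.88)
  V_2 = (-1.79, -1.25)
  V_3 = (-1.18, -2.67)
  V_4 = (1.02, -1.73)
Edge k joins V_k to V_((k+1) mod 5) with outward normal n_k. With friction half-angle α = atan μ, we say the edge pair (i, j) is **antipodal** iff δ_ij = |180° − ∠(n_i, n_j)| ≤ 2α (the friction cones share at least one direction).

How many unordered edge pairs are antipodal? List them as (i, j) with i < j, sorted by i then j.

α = atan 0.65 = 33.02°;  2α = 66.05°
n_0 = (+0.8210, +0.5709)
n_1 = (-0.8664, +0.4993)
n_2 = (-0.9188, -0.3947)
n_3 = (+0.3929, -0.9196)
n_4 = (+0.9650, -0.2623)
  (0,1): δ = 64.77°  ✓
  (0,2): δ = 11.57°  ✓
  (0,3): δ = 78.32°  ·
  (0,4): δ = 129.98°  ·
  (1,2): δ = 126.80°  ·
  (1,3): δ = 36.91°  ✓
  (1,4): δ = 14.75°  ✓
  (2,3): δ = 90.11°  ·
  (2,4): δ = 38.45°  ✓
  (3,4): δ = 128.34°  ·
antipodal pairs: 5

count = 5; pairs: (0,1), (0,2), (1,3), (1,4), (2,4)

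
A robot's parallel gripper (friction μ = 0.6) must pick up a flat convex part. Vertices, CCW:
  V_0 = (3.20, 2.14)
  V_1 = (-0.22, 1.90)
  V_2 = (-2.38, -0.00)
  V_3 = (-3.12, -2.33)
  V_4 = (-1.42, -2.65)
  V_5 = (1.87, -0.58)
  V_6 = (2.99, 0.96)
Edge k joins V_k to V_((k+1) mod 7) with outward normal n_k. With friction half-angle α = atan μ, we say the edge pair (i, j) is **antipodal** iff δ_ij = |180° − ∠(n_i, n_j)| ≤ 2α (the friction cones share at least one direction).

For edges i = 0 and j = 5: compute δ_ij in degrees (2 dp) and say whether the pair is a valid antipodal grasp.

α = atan 0.6 = 30.96°;  2α = 61.93°
edge 0: e_0 = (-3.42, -0.24);  n_0 = (-0.0700, +0.9975)
edge 5: e_5 = (+1.12, +1.54);  n_5 = (+0.8087, -0.5882)
∠(n_0, n_5) = 130.04°
δ = |180° − 130.04°| = 49.96°
49.96° ≤ 2α = 61.93°  →  valid

δ = 49.96°, valid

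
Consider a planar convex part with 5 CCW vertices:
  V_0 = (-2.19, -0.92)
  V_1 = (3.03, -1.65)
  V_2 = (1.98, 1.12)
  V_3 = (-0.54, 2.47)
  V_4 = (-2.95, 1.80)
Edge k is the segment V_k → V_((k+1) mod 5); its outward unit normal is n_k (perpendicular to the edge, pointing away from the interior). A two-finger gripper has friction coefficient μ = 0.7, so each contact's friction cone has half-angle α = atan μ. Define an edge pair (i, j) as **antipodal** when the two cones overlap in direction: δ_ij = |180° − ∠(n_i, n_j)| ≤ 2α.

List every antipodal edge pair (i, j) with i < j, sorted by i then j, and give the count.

α = atan 0.7 = 34.99°;  2α = 69.98°
n_0 = (-0.1385, -0.9904)
n_1 = (+0.9351, +0.3545)
n_2 = (+0.4722, +0.8815)
n_3 = (-0.2679, +0.9635)
n_4 = (-0.9631, -0.2691)
  (0,1): δ = 61.28°  ✓
  (0,2): δ = 20.22°  ✓
  (0,3): δ = 23.50°  ✓
  (0,4): δ = 113.57°  ·
  (1,2): δ = 138.94°  ·
  (1,3): δ = 95.22°  ·
  (1,4): δ = 5.15°  ✓
  (2,3): δ = 136.29°  ·
  (2,4): δ = 46.21°  ✓
  (3,4): δ = 89.93°  ·
antipodal pairs: 5

count = 5; pairs: (0,1), (0,2), (0,3), (1,4), (2,4)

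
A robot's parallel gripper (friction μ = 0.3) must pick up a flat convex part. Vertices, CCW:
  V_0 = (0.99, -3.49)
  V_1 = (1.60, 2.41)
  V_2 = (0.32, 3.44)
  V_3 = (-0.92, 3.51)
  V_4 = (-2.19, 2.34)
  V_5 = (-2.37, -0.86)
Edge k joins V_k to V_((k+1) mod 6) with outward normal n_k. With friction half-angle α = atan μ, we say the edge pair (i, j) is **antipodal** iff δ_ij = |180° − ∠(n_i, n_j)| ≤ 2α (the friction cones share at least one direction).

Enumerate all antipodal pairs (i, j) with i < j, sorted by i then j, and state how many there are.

α = atan 0.3 = 16.70°;  2α = 33.40°
n_0 = (+0.9947, -0.1028)
n_1 = (+0.6269, +0.7791)
n_2 = (+0.0564, +0.9984)
n_3 = (-0.6776, +0.7355)
n_4 = (-0.9984, +0.0562)
n_5 = (-0.6164, -0.7875)
  (0,1): δ = 122.92°  ·
  (0,2): δ = 87.33°  ·
  (0,3): δ = 41.44°  ·
  (0,4): δ = 2.68°  ✓
  (0,5): δ = 57.85°  ·
  (1,2): δ = 144.41°  ·
  (1,3): δ = 98.52°  ·
  (1,4): δ = 54.40°  ·
  (1,5): δ = 0.77°  ✓
  (2,3): δ = 134.12°  ·
  (2,4): δ = 89.99°  ·
  (2,5): δ = 34.82°  ·
  (3,4): δ = 135.87°  ·
  (3,5): δ = 80.70°  ·
  (4,5): δ = 124.83°  ·
antipodal pairs: 2

count = 2; pairs: (0,4), (1,5)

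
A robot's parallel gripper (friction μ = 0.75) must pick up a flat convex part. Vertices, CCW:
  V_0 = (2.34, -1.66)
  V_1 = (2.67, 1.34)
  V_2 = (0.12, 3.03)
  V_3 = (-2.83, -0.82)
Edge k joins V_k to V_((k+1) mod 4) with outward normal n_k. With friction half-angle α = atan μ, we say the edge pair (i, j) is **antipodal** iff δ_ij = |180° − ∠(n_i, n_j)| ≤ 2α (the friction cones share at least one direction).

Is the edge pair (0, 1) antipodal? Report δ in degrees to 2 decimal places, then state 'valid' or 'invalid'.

δ = 117.26°, invalid

α = atan 0.75 = 36.87°;  2α = 73.74°
edge 0: e_0 = (+0.33, +3.00);  n_0 = (+0.9940, -0.1093)
edge 1: e_1 = (-2.55, +1.69);  n_1 = (+0.5524, +0.8336)
∠(n_0, n_1) = 62.74°
δ = |180° − 62.74°| = 117.26°
117.26° > 2α = 73.74°  →  invalid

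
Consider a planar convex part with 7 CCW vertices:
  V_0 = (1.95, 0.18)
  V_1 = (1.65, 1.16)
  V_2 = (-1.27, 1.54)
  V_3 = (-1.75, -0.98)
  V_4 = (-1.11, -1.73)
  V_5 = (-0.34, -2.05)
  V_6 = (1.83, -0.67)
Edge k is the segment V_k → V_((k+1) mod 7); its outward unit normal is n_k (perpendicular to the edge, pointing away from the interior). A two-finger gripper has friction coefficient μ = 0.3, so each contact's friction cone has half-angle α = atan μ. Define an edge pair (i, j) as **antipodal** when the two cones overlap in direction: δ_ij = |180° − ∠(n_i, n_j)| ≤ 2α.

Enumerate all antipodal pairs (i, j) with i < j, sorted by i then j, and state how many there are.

count = 4; pairs: (0,2), (0,3), (1,4), (2,6)

α = atan 0.3 = 16.70°;  2α = 33.40°
n_0 = (+0.9562, +0.2927)
n_1 = (+0.1290, +0.9916)
n_2 = (-0.9823, +0.1871)
n_3 = (-0.7607, -0.6491)
n_4 = (-0.3838, -0.9234)
n_5 = (+0.5366, -0.8438)
n_6 = (+0.9902, -0.1398)
  (0,1): δ = 114.44°  ·
  (0,2): δ = 27.80°  ✓
  (0,3): δ = 23.45°  ✓
  (0,4): δ = 50.41°  ·
  (0,5): δ = 105.43°  ·
  (0,6): δ = 154.94°  ·
  (1,2): δ = 93.37°  ·
  (1,3): δ = 42.11°  ·
  (1,4): δ = 15.15°  ✓
  (1,5): δ = 39.87°  ·
  (1,6): δ = 89.38°  ·
  (2,3): δ = 128.74°  ·
  (2,4): δ = 101.78°  ·
  (2,5): δ = 46.76°  ·
  (2,6): δ = 2.75°  ✓
  (3,4): δ = 153.04°  ·
  (3,5): δ = 98.02°  ·
  (3,6): δ = 48.51°  ·
  (4,5): δ = 124.98°  ·
  (4,6): δ = 75.47°  ·
  (5,6): δ = 130.49°  ·
antipodal pairs: 4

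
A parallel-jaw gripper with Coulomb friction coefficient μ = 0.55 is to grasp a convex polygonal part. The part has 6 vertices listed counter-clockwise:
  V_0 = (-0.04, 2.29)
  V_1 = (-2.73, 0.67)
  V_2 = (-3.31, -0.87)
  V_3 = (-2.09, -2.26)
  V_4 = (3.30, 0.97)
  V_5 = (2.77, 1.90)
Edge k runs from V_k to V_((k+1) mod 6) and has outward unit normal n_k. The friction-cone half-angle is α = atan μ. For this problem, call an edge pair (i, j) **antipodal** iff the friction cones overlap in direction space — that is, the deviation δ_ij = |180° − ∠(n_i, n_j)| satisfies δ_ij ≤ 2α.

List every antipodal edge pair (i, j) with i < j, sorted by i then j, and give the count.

α = atan 0.55 = 28.81°;  2α = 57.62°
n_0 = (-0.5159, +0.8566)
n_1 = (-0.9358, +0.3525)
n_2 = (-0.7516, -0.6597)
n_3 = (+0.5140, -0.8578)
n_4 = (+0.8688, +0.4951)
n_5 = (+0.1375, +0.9905)
  (0,1): δ = 141.70°  ·
  (0,2): δ = 79.78°  ·
  (0,3): δ = 0.13°  ✓
  (0,4): δ = 88.62°  ·
  (0,5): δ = 141.04°  ·
  (1,2): δ = 118.09°  ·
  (1,3): δ = 38.43°  ✓
  (1,4): δ = 50.32°  ✓
  (1,5): δ = 102.74°  ·
  (2,3): δ = 100.34°  ·
  (2,4): δ = 11.59°  ✓
  (2,5): δ = 40.83°  ✓
  (3,4): δ = 91.25°  ·
  (3,5): δ = 38.83°  ✓
  (4,5): δ = 127.58°  ·
antipodal pairs: 6

count = 6; pairs: (0,3), (1,3), (1,4), (2,4), (2,5), (3,5)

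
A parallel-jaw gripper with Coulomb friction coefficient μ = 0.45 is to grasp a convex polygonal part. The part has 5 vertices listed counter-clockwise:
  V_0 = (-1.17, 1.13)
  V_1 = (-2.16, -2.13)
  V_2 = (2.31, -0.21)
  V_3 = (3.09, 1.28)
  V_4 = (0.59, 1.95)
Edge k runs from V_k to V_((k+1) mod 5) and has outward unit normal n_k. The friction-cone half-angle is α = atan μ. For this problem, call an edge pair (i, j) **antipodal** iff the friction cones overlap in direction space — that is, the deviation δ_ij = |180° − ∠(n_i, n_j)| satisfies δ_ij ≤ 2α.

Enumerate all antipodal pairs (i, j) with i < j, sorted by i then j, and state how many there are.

α = atan 0.45 = 24.23°;  2α = 48.46°
n_0 = (-0.9569, +0.2906)
n_1 = (+0.3947, -0.9188)
n_2 = (+0.8859, -0.4638)
n_3 = (+0.2589, +0.9659)
n_4 = (-0.4223, +0.9064)
  (0,1): δ = 49.86°  ·
  (0,2): δ = 10.74°  ✓
  (0,3): δ = 91.89°  ·
  (0,4): δ = 131.87°  ·
  (1,2): δ = 140.88°  ·
  (1,3): δ = 38.25°  ✓
  (1,4): δ = 1.74°  ✓
  (2,3): δ = 77.37°  ·
  (2,4): δ = 37.39°  ✓
  (3,4): δ = 140.02°  ·
antipodal pairs: 4

count = 4; pairs: (0,2), (1,3), (1,4), (2,4)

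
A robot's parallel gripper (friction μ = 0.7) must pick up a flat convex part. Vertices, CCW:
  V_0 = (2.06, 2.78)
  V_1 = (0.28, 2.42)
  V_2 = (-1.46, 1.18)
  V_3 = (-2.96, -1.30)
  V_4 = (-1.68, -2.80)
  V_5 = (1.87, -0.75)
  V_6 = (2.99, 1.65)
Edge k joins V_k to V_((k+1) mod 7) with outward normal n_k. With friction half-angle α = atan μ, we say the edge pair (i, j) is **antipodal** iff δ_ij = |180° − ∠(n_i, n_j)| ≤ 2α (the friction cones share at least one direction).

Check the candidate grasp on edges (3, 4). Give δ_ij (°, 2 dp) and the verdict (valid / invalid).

δ = 100.47°, invalid

α = atan 0.7 = 34.99°;  2α = 69.98°
edge 3: e_3 = (+1.28, -1.50);  n_3 = (-0.7607, -0.6491)
edge 4: e_4 = (+3.55, +2.05);  n_4 = (+0.5001, -0.8660)
∠(n_3, n_4) = 79.53°
δ = |180° − 79.53°| = 100.47°
100.47° > 2α = 69.98°  →  invalid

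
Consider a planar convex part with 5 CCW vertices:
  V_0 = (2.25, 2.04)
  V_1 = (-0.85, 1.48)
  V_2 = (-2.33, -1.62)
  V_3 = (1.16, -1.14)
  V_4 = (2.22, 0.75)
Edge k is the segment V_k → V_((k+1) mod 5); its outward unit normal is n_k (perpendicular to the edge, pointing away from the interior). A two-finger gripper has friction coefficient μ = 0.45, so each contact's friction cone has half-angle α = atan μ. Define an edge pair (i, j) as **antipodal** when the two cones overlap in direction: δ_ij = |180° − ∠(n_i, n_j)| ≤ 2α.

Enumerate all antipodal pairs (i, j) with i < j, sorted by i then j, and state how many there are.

count = 3; pairs: (0,2), (1,3), (1,4)

α = atan 0.45 = 24.23°;  2α = 48.46°
n_0 = (-0.1778, +0.9841)
n_1 = (-0.9024, +0.4308)
n_2 = (+0.1363, -0.9907)
n_3 = (+0.8722, -0.4892)
n_4 = (+0.9997, -0.0232)
  (0,1): δ = 125.76°  ·
  (0,2): δ = 2.41°  ✓
  (0,3): δ = 50.47°  ·
  (0,4): δ = 78.43°  ·
  (1,2): δ = 56.65°  ·
  (1,3): δ = 3.77°  ✓
  (1,4): δ = 24.19°  ✓
  (2,3): δ = 127.12°  ·
  (2,4): δ = 99.16°  ·
  (3,4): δ = 152.05°  ·
antipodal pairs: 3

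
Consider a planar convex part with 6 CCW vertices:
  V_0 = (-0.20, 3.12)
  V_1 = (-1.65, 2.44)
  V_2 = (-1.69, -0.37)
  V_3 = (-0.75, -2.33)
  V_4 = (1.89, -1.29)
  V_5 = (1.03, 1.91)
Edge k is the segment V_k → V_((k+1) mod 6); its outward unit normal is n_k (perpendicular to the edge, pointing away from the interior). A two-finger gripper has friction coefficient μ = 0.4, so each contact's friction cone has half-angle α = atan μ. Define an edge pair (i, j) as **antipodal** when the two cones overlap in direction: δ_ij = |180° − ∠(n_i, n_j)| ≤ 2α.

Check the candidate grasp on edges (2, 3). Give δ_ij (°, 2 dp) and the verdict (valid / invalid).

δ = 94.12°, invalid

α = atan 0.4 = 21.80°;  2α = 43.60°
edge 2: e_2 = (+0.94, -1.96);  n_2 = (-0.9017, -0.4324)
edge 3: e_3 = (+2.64, +1.04);  n_3 = (+0.3665, -0.9304)
∠(n_2, n_3) = 85.88°
δ = |180° − 85.88°| = 94.12°
94.12° > 2α = 43.60°  →  invalid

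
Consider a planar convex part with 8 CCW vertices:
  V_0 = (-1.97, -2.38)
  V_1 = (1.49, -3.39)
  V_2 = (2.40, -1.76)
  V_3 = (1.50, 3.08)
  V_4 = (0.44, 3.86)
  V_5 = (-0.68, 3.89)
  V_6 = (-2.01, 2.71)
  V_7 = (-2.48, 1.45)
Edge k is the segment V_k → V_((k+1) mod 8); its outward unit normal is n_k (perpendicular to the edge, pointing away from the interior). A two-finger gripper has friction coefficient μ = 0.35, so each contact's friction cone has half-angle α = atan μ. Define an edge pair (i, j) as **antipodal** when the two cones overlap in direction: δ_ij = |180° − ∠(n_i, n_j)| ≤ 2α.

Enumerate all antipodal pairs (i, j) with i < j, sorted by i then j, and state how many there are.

count = 7; pairs: (0,3), (0,4), (1,5), (1,6), (1,7), (2,6), (2,7)

α = atan 0.35 = 19.29°;  2α = 38.58°
n_0 = (-0.2802, -0.9599)
n_1 = (+0.8731, -0.4875)
n_2 = (+0.9831, +0.1828)
n_3 = (+0.5927, +0.8054)
n_4 = (+0.0268, +0.9996)
n_5 = (-0.6637, +0.7480)
n_6 = (-0.9369, +0.3495)
n_7 = (-0.9913, -0.1320)
  (0,1): δ = 102.90°  ·
  (0,2): δ = 63.19°  ·
  (0,3): δ = 20.07°  ✓
  (0,4): δ = 14.74°  ✓
  (0,5): δ = 57.85°  ·
  (0,6): δ = 85.82°  ·
  (0,7): δ = 113.86°  ·
  (1,2): δ = 140.29°  ·
  (1,3): δ = 97.17°  ·
  (1,4): δ = 62.36°  ·
  (1,5): δ = 19.25°  ✓
  (1,6): δ = 8.72°  ✓
  (1,7): δ = 36.76°  ✓
  (2,3): δ = 136.88°  ·
  (2,4): δ = 102.07°  ·
  (2,5): δ = 58.95°  ·
  (2,6): δ = 30.99°  ✓
  (2,7): δ = 2.95°  ✓
  (3,4): δ = 145.19°  ·
  (3,5): δ = 102.07°  ·
  (3,6): δ = 74.11°  ·
  (3,7): δ = 46.07°  ·
  (4,5): δ = 136.89°  ·
  (4,6): δ = 108.92°  ·
  (4,7): δ = 80.88°  ·
  (5,6): δ = 152.04°  ·
  (5,7): δ = 124.00°  ·
  (6,7): δ = 151.96°  ·
antipodal pairs: 7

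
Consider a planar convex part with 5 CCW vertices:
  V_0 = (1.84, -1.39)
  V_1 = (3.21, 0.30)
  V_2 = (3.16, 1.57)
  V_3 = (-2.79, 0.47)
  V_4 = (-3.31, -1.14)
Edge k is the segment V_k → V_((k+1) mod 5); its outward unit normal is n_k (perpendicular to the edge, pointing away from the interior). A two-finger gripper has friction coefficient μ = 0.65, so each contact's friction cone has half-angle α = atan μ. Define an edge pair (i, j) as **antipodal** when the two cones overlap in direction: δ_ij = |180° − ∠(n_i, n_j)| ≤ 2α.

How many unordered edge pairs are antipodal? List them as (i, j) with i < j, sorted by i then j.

count = 4; pairs: (0,2), (0,3), (1,3), (2,4)

α = atan 0.65 = 33.02°;  2α = 66.05°
n_0 = (+0.7768, -0.6297)
n_1 = (+0.9992, +0.0393)
n_2 = (-0.1818, +0.9833)
n_3 = (-0.9516, +0.3073)
n_4 = (-0.0485, -0.9988)
  (0,1): δ = 138.72°  ·
  (0,2): δ = 40.50°  ✓
  (0,3): δ = 21.13°  ✓
  (0,4): δ = 126.25°  ·
  (1,2): δ = 81.78°  ·
  (1,3): δ = 20.15°  ✓
  (1,4): δ = 84.97°  ·
  (2,3): δ = 118.37°  ·
  (2,4): δ = 13.25°  ✓
  (3,4): δ = 74.88°  ·
antipodal pairs: 4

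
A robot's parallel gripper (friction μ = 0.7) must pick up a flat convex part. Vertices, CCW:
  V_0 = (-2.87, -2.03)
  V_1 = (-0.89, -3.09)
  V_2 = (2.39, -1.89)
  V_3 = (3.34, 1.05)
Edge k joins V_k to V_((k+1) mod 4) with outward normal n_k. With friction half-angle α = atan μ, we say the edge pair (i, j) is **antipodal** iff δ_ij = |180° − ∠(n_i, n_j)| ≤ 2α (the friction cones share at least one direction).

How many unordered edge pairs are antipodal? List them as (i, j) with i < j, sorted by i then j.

count = 3; pairs: (0,3), (1,3), (2,3)

α = atan 0.7 = 34.99°;  2α = 69.98°
n_0 = (-0.4720, -0.8816)
n_1 = (+0.3436, -0.9391)
n_2 = (+0.9516, -0.3075)
n_3 = (-0.4443, +0.8959)
  (0,1): δ = 131.74°  ·
  (0,2): δ = 79.74°  ·
  (0,3): δ = 54.54°  ✓
  (1,2): δ = 128.00°  ·
  (1,3): δ = 6.28°  ✓
  (2,3): δ = 45.71°  ✓
antipodal pairs: 3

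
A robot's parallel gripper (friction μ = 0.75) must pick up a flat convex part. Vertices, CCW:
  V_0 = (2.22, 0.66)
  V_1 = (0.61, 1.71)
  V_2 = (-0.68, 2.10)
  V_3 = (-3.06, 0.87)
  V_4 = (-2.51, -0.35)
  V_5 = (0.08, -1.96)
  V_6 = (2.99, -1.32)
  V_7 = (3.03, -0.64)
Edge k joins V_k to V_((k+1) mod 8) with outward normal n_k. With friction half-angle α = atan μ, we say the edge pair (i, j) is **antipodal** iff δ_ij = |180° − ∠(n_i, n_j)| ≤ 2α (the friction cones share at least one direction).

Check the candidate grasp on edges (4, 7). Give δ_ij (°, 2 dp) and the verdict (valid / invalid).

α = atan 0.75 = 36.87°;  2α = 73.74°
edge 4: e_4 = (+2.59, -1.61);  n_4 = (-0.5279, -0.8493)
edge 7: e_7 = (-0.81, +1.30);  n_7 = (+0.8487, +0.5288)
∠(n_4, n_7) = 153.79°
δ = |180° − 153.79°| = 26.21°
26.21° ≤ 2α = 73.74°  →  valid

δ = 26.21°, valid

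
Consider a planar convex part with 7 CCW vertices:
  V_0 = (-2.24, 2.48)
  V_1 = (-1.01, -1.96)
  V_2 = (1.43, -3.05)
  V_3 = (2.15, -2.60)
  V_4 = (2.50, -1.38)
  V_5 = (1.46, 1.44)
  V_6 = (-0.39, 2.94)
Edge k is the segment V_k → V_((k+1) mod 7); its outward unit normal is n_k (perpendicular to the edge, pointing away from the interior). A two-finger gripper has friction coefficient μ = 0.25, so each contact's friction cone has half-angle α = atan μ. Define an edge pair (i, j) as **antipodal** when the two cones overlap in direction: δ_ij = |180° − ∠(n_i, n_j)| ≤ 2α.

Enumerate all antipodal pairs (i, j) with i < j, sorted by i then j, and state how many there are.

count = 3; pairs: (0,4), (1,5), (2,6)

α = atan 0.25 = 14.04°;  2α = 28.07°
n_0 = (-0.9637, -0.2670)
n_1 = (-0.4079, -0.9130)
n_2 = (+0.5300, -0.8480)
n_3 = (+0.9612, -0.2758)
n_4 = (+0.9382, +0.3460)
n_5 = (+0.6298, +0.7768)
n_6 = (-0.2413, +0.9705)
  (0,1): δ = 129.56°  ·
  (0,2): δ = 73.48°  ·
  (0,3): δ = 31.49°  ·
  (0,4): δ = 4.76°  ✓
  (0,5): δ = 35.48°  ·
  (0,6): δ = 88.48°  ·
  (1,2): δ = 123.92°  ·
  (1,3): δ = 81.94°  ·
  (1,4): δ = 45.68°  ·
  (1,5): δ = 14.96°  ✓
  (1,6): δ = 38.03°  ·
  (2,3): δ = 138.01°  ·
  (2,4): δ = 101.76°  ·
  (2,5): δ = 71.04°  ·
  (2,6): δ = 18.04°  ✓
  (3,4): δ = 143.75°  ·
  (3,5): δ = 113.03°  ·
  (3,6): δ = 60.03°  ·
  (4,5): δ = 149.28°  ·
  (4,6): δ = 96.28°  ·
  (5,6): δ = 127.00°  ·
antipodal pairs: 3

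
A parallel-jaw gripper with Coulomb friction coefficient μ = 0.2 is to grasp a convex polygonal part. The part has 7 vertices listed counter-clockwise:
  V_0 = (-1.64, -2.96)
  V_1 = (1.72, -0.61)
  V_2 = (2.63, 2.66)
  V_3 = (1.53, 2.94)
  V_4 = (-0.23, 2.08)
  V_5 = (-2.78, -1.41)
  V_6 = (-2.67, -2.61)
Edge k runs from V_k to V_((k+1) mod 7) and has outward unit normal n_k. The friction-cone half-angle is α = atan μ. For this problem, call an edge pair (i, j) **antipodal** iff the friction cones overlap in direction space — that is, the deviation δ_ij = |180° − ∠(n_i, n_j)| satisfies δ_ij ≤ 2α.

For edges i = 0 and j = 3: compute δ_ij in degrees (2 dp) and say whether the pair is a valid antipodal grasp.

δ = 8.93°, valid

α = atan 0.2 = 11.31°;  2α = 22.62°
edge 0: e_0 = (+3.36, +2.35);  n_0 = (+0.5731, -0.8195)
edge 3: e_3 = (-1.76, -0.86);  n_3 = (-0.4390, +0.8985)
∠(n_0, n_3) = 171.07°
δ = |180° − 171.07°| = 8.93°
8.93° ≤ 2α = 22.62°  →  valid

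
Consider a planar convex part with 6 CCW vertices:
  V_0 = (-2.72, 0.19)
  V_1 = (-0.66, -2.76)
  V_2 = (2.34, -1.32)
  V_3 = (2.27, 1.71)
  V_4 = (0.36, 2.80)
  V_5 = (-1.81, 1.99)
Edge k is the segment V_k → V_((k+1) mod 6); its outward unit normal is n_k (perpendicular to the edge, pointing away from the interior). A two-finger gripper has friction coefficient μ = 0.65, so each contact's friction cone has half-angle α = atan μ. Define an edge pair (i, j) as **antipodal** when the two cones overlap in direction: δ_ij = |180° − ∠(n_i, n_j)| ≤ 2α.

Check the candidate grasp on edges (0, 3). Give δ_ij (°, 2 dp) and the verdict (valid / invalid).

δ = 25.36°, valid

α = atan 0.65 = 33.02°;  2α = 66.05°
edge 0: e_0 = (+2.06, -2.95);  n_0 = (-0.8199, -0.5725)
edge 3: e_3 = (-1.91, +1.09);  n_3 = (+0.4956, +0.8685)
∠(n_0, n_3) = 154.64°
δ = |180° − 154.64°| = 25.36°
25.36° ≤ 2α = 66.05°  →  valid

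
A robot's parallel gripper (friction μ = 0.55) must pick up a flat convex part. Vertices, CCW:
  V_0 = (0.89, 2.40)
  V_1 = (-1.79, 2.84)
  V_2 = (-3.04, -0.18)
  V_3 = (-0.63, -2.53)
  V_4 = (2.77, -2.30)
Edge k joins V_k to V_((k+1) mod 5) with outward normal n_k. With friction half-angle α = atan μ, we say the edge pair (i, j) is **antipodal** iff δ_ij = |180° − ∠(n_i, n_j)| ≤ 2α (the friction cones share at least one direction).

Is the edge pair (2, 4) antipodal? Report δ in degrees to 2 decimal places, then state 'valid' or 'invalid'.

α = atan 0.55 = 28.81°;  2α = 57.62°
edge 2: e_2 = (+2.41, -2.35);  n_2 = (-0.6981, -0.7160)
edge 4: e_4 = (-1.88, +4.70);  n_4 = (+0.9285, +0.3714)
∠(n_2, n_4) = 156.08°
δ = |180° − 156.08°| = 23.92°
23.92° ≤ 2α = 57.62°  →  valid

δ = 23.92°, valid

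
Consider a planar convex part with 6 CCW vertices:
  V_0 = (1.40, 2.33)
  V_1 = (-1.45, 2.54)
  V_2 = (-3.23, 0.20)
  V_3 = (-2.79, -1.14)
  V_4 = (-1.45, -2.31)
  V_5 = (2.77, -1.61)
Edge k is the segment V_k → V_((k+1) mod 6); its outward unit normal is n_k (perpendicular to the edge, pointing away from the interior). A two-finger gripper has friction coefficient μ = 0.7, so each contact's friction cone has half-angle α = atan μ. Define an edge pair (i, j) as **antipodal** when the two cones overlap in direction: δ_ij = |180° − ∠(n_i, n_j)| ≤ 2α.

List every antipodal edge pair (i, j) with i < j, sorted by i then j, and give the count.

α = atan 0.7 = 34.99°;  2α = 69.98°
n_0 = (+0.0735, +0.9973)
n_1 = (-0.7959, +0.6054)
n_2 = (-0.9501, -0.3120)
n_3 = (-0.6577, -0.7533)
n_4 = (+0.1636, -0.9865)
n_5 = (+0.9445, +0.3284)
  (0,1): δ = 123.05°  ·
  (0,2): δ = 67.61°  ✓
  (0,3): δ = 36.91°  ✓
  (0,4): δ = 13.63°  ✓
  (0,5): δ = 113.39°  ·
  (1,2): δ = 124.56°  ·
  (1,3): δ = 93.87°  ·
  (1,4): δ = 43.32°  ✓
  (1,5): δ = 56.43°  ✓
  (2,3): δ = 149.30°  ·
  (2,4): δ = 98.76°  ·
  (2,5): δ = 1.00°  ✓
  (3,4): δ = 129.46°  ·
  (3,5): δ = 29.70°  ✓
  (4,5): δ = 80.24°  ·
antipodal pairs: 7

count = 7; pairs: (0,2), (0,3), (0,4), (1,4), (1,5), (2,5), (3,5)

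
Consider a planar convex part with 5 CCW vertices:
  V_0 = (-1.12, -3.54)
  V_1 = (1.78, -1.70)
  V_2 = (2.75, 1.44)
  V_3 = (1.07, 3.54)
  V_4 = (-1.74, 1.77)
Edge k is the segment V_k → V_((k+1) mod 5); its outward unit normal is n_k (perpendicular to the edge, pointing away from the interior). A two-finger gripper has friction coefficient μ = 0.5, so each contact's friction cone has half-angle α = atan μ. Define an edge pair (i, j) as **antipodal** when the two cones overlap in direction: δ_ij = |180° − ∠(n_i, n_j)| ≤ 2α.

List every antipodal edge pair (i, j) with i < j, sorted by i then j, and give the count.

count = 4; pairs: (0,3), (1,3), (1,4), (2,4)

α = atan 0.5 = 26.57°;  2α = 53.13°
n_0 = (+0.5357, -0.8444)
n_1 = (+0.9554, -0.2952)
n_2 = (+0.7809, +0.6247)
n_3 = (-0.5330, +0.8461)
n_4 = (-0.9933, -0.1160)
  (0,1): δ = 139.56°  ·
  (0,2): δ = 83.73°  ·
  (0,3): δ = 0.19°  ✓
  (0,4): δ = 64.27°  ·
  (1,2): δ = 124.17°  ·
  (1,3): δ = 40.63°  ✓
  (1,4): δ = 23.83°  ✓
  (2,3): δ = 96.45°  ·
  (2,4): δ = 32.00°  ✓
  (3,4): δ = 115.55°  ·
antipodal pairs: 4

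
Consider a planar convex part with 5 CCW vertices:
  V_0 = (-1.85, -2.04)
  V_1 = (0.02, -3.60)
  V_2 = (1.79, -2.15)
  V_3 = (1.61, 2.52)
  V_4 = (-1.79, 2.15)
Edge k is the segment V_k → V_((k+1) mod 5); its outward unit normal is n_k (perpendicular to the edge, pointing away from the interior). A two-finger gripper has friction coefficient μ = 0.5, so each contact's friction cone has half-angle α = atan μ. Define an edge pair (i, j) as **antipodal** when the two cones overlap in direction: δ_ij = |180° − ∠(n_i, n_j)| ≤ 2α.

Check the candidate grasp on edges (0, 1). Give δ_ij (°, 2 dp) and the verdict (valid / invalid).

α = atan 0.5 = 26.57°;  2α = 53.13°
edge 0: e_0 = (+1.87, -1.56);  n_0 = (-0.6406, -0.7679)
edge 1: e_1 = (+1.77, +1.45);  n_1 = (+0.6337, -0.7736)
∠(n_0, n_1) = 79.16°
δ = |180° − 79.16°| = 100.84°
100.84° > 2α = 53.13°  →  invalid

δ = 100.84°, invalid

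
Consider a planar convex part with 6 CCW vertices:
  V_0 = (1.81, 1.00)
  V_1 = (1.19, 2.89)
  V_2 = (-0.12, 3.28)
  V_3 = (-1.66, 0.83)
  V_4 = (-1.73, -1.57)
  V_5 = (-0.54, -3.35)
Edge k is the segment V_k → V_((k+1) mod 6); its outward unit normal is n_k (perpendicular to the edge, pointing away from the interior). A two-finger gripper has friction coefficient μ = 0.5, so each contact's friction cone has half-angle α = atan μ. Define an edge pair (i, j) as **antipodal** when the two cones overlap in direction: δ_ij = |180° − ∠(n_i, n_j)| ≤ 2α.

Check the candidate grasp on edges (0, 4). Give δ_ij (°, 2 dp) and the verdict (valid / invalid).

δ = 15.60°, valid

α = atan 0.5 = 26.57°;  2α = 53.13°
edge 0: e_0 = (-0.62, +1.89);  n_0 = (+0.9502, +0.3117)
edge 4: e_4 = (+1.19, -1.78);  n_4 = (-0.8313, -0.5558)
∠(n_0, n_4) = 164.40°
δ = |180° − 164.40°| = 15.60°
15.60° ≤ 2α = 53.13°  →  valid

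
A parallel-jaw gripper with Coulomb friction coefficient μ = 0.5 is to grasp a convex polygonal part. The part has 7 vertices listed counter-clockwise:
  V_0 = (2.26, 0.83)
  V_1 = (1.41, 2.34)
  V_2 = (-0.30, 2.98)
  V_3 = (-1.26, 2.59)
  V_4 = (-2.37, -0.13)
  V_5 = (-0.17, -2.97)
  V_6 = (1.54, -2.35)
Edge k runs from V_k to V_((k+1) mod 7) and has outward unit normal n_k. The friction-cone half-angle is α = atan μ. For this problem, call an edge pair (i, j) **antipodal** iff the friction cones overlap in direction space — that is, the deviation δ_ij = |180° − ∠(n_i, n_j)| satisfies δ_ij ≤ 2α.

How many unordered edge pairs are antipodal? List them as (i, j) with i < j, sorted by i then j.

α = atan 0.5 = 26.57°;  2α = 53.13°
n_0 = (+0.8714, +0.4905)
n_1 = (+0.3505, +0.9366)
n_2 = (-0.3764, +0.9265)
n_3 = (-0.9259, +0.3778)
n_4 = (-0.7905, -0.6124)
n_5 = (+0.3409, -0.9401)
n_6 = (+0.9753, -0.2208)
  (0,1): δ = 139.90°  ·
  (0,2): δ = 97.27°  ·
  (0,3): δ = 51.58°  ✓
  (0,4): δ = 8.39°  ✓
  (0,5): δ = 80.55°  ·
  (0,6): δ = 137.87°  ·
  (1,2): δ = 137.37°  ·
  (1,3): δ = 91.68°  ·
  (1,4): δ = 31.72°  ✓
  (1,5): δ = 40.45°  ✓
  (1,6): δ = 97.76°  ·
  (2,3): δ = 134.31°  ·
  (2,4): δ = 74.35°  ·
  (2,5): δ = 2.18°  ✓
  (2,6): δ = 55.13°  ·
  (3,4): δ = 120.04°  ·
  (3,5): δ = 47.87°  ✓
  (3,6): δ = 9.44°  ✓
  (4,5): δ = 107.83°  ·
  (4,6): δ = 50.52°  ✓
  (5,6): δ = 122.69°  ·
antipodal pairs: 8

count = 8; pairs: (0,3), (0,4), (1,4), (1,5), (2,5), (3,5), (3,6), (4,6)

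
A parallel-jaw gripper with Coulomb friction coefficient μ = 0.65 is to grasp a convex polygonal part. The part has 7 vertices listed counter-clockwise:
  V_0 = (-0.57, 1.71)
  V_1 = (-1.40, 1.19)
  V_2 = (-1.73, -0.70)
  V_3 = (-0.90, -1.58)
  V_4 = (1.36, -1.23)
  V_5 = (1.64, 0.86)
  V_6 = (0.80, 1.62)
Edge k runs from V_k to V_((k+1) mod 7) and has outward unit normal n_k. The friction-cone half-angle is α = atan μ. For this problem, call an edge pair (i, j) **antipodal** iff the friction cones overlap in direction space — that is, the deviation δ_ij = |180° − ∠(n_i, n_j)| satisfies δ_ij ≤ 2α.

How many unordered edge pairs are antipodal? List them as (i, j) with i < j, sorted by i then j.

α = atan 0.65 = 33.02°;  2α = 66.05°
n_0 = (-0.5309, +0.8474)
n_1 = (-0.9851, +0.1720)
n_2 = (-0.7275, -0.6861)
n_3 = (+0.1530, -0.9882)
n_4 = (+0.9911, -0.1328)
n_5 = (+0.6709, +0.7415)
n_6 = (+0.0656, +0.9978)
  (0,1): δ = 131.97°  ·
  (0,2): δ = 78.74°  ·
  (0,3): δ = 23.26°  ✓
  (0,4): δ = 50.30°  ✓
  (0,5): δ = 105.80°  ·
  (0,6): δ = 144.17°  ·
  (1,2): δ = 126.77°  ·
  (1,3): δ = 71.29°  ·
  (1,4): δ = 2.27°  ✓
  (1,5): δ = 57.77°  ✓
  (1,6): δ = 96.15°  ·
  (2,3): δ = 124.52°  ·
  (2,4): δ = 50.96°  ✓
  (2,5): δ = 4.54°  ✓
  (2,6): δ = 42.92°  ✓
  (3,4): δ = 106.43°  ·
  (3,5): δ = 50.94°  ✓
  (3,6): δ = 12.56°  ✓
  (4,5): δ = 124.51°  ·
  (4,6): δ = 86.13°  ·
  (5,6): δ = 141.62°  ·
antipodal pairs: 9

count = 9; pairs: (0,3), (0,4), (1,4), (1,5), (2,4), (2,5), (2,6), (3,5), (3,6)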